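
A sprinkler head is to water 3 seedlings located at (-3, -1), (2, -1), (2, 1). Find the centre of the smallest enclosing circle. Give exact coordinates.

(-0.5, 0)

Call the three points A, B, C in the order given.
Side lengths²: AB² = 25, AC² = 29, BC² = 4.
Since AC² = 29 ≥ 25 + 4 = 29, the angle opposite AC is not acute, so the smallest enclosing circle has AC as diameter.
Centre = midpoint of AC = (-0.5, 0), r² = 29/4 = 7.25.
Centre = (-0.5, 0).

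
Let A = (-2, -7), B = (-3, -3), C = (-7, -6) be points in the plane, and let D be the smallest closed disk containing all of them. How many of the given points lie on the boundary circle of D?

Side lengths²: AB² = 17, AC² = 26, BC² = 25.
Since AC² = 26 < 25 + 17 = 42, the triangle is acute, so the smallest enclosing circle is the circumcircle.
Circumcentre = (-163/38, -207/38), r² = 5525/722.
The points at distance exactly r from the centre are A, B, C — 3 points.

3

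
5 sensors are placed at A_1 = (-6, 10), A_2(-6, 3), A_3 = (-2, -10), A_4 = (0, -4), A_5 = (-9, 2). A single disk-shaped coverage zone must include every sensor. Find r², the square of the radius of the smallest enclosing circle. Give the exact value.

104

A smallest enclosing disk is always determined by at most three of the input points on its boundary.
The farthest pair is A_1–A_3 with squared distance 416. The circle on this segment as diameter has centre (-4, 0) and r² = 416/4 = 104.
Check A_2: distance² to centre = 13 ≤ 104, so it lies inside.
All remaining points lie in this disk, and no smaller disk contains both endpoints, so this is the minimum enclosing circle.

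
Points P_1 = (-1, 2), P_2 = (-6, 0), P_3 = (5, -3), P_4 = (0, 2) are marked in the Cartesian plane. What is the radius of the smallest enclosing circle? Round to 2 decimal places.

The minimum enclosing circle of a finite set is fixed by two of the points (as a diameter) or three (as a circumcircle).
The farthest pair is P_2–P_3 with squared distance 130. The circle on this segment as diameter has centre (-0.5, -1.5) and r² = 130/4 = 32.5.
Check P_1: distance² to centre = 12.5 ≤ 32.5, so it lies inside.
All remaining points lie in this disk, and no smaller disk contains both endpoints, so this is the minimum enclosing circle.
r = √(32.5) ≈ 5.70.

5.70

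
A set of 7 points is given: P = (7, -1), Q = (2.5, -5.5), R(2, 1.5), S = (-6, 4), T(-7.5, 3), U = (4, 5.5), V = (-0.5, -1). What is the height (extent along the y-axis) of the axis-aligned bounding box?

11

max y = 5.5, min y = -5.5, so height = 11.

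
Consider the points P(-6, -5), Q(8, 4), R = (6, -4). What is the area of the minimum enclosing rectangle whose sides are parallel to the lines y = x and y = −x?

In coordinates u = x + y, v = x − y the rectangle is axis-aligned; the map (x,y)→(u,v) scales areas by 2.
u-values: -11, 12, 2; range = 12 − (-11) = 23.
v-values: -1, 4, 10; range = 10 − (-1) = 11.
Area = (23 × 11) / 2 = 126.5.

126.5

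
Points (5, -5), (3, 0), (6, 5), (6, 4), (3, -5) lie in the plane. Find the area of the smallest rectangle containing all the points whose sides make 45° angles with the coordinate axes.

58.5

In coordinates u = x + y, v = x − y the rectangle is axis-aligned; the map (x,y)→(u,v) scales areas by 2.
u-values: 0, 3, 11, 10, -2; range = 11 − (-2) = 13.
v-values: 10, 3, 1, 2, 8; range = 10 − 1 = 9.
Area = (13 × 9) / 2 = 58.5.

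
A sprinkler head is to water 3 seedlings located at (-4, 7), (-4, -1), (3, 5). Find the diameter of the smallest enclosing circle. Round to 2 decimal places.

Call the three points A, B, C in the order given.
Side lengths²: AB² = 64, AC² = 53, BC² = 85.
Since BC² = 85 < 64 + 53 = 117, the triangle is acute, so the smallest enclosing circle is the circumcircle.
Circumcentre = (-19/14, 3), r² = 4505/196.
Diameter = 2r = 2√(4505/196) ≈ 9.59.

9.59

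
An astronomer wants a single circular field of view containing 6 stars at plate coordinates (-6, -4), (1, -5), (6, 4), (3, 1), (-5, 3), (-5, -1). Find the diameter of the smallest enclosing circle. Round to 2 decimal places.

By Welzl's lemma the MEC is supported by two points (diametrically opposite) or three points (on a circumcircle).
The farthest pair is (-6, -4)–(6, 4) with squared distance 208. The circle on this segment as diameter has centre (0, 0) and r² = 208/4 = 52.
Check (1, -5): distance² to centre = 26 ≤ 52, so it lies inside.
All remaining points lie in this disk, and no smaller disk contains both endpoints, so this is the minimum enclosing circle.
Diameter = 2r = 2√52 ≈ 14.42.

14.42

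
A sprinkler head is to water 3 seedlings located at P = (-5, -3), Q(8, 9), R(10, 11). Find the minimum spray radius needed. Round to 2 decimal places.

Side lengths²: PQ² = 313, PR² = 421, QR² = 8.
Since PR² = 421 ≥ 313 + 8 = 321, the angle opposite PR is not acute, so the smallest enclosing circle has PR as diameter.
Centre = midpoint of PR = (2.5, 4), r² = 421/4 = 105.25.
r = √(105.25) ≈ 10.26.

10.26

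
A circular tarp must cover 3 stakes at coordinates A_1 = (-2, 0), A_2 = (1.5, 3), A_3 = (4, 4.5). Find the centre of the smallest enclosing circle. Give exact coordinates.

(1, 2.25)

Side lengths²: A_1A_2² = 21.25, A_1A_3² = 56.25, A_2A_3² = 8.5.
Since A_1A_3² = 56.25 ≥ 21.25 + 8.5 = 29.75, the angle opposite A_1A_3 is not acute, so the smallest enclosing circle has A_1A_3 as diameter.
Centre = midpoint of A_1A_3 = (1, 2.25), r² = 56.25/4 = 14.0625.
Centre = (1, 2.25).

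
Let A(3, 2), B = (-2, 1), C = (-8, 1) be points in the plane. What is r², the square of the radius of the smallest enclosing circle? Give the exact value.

30.5

Side lengths²: AB² = 26, AC² = 122, BC² = 36.
Since AC² = 122 ≥ 36 + 26 = 62, the angle opposite AC is not acute, so the smallest enclosing circle has AC as diameter.
Centre = midpoint of AC = (-2.5, 1.5), r² = 122/4 = 30.5.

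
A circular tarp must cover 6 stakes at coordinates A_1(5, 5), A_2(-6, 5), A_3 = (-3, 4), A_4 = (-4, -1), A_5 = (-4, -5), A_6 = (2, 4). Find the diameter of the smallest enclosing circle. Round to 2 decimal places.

13.72

By Welzl's lemma the MEC is supported by two points (diametrically opposite) or three points (on a circumcircle).
The minimum enclosing circle is determined by three boundary points: A_1, A_2, A_5.
Their circumcentre is (-0.5, 0.9) with r² = 47.06.
The farthest remaining point A_3 is at distance² 15.86 ≤ 47.06.
Diameter = 2r = 2√(47.06) ≈ 13.72.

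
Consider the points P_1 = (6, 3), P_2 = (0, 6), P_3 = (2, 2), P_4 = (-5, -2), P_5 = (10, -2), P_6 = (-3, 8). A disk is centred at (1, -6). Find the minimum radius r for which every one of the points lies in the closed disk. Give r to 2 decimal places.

The required radius is the distance from (1, -6) to the farthest point.
Squared distances: 106, 145, 65, 52, 97, 212.
Maximum is 212, attained at P_6.
r = √212 ≈ 14.56.

14.56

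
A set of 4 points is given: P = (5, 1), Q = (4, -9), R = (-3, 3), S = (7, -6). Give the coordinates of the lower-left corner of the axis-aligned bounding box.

(-3, -9)

x-range [-3, 7], y-range [-9, 3].
The lower-left corner is (-3, -9).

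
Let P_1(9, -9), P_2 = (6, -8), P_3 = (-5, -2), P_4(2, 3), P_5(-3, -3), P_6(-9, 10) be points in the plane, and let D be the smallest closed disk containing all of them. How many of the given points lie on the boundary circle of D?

The farthest pair is P_1–P_6 with squared distance 685. The circle on this segment as diameter has centre (0, 0.5) and r² = 685/4 = 171.25.
Check P_2: distance² to centre = 108.25 ≤ 171.25, so it lies inside.
All remaining points lie in this disk, and no smaller disk contains both endpoints, so this is the minimum enclosing circle.
The points at distance exactly r from the centre are P_1, P_6 — 2 points.

2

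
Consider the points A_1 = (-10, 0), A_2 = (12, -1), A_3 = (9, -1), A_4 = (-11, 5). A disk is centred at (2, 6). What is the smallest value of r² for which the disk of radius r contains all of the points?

The required radius is the distance from (2, 6) to the farthest point.
Squared distances: 180, 149, 98, 170.
Maximum is 180, attained at A_1.

180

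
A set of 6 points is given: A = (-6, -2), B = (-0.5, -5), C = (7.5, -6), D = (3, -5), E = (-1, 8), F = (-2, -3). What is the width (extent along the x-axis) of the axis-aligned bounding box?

max x = 7.5, min x = -6, so width = 13.5.

13.5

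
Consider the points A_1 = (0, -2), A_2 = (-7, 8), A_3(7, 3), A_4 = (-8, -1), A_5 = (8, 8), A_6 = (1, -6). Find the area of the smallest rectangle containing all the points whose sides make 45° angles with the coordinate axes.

In coordinates u = x + y, v = x − y the rectangle is axis-aligned; the map (x,y)→(u,v) scales areas by 2.
u-values: -2, 1, 10, -9, 16, -5; range = 16 − (-9) = 25.
v-values: 2, -15, 4, -7, 0, 7; range = 7 − (-15) = 22.
Area = (25 × 22) / 2 = 275.

275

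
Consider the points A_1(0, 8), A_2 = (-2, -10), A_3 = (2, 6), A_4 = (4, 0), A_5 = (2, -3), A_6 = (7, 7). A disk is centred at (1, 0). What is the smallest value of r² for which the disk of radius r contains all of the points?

109

The required radius is the distance from (1, 0) to the farthest point.
Squared distances: 65, 109, 37, 9, 10, 85.
Maximum is 109, attained at A_2.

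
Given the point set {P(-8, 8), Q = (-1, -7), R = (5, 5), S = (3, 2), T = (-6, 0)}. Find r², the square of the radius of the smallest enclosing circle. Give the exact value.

60965/841

A smallest enclosing disk is always determined by at most three of the input points on its boundary.
The minimum enclosing circle is determined by three boundary points: P, Q, R.
Their circumcentre is (-78/29, 39/29) with r² = 60965/841.
The farthest remaining point S is at distance² 27586/841 ≤ 60965/841.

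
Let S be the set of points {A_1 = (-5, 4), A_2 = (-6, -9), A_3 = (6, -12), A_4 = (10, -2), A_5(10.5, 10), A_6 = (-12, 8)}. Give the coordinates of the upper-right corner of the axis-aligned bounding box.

(10.5, 10)

x-range [-12, 10.5], y-range [-12, 10].
The upper-right corner is (10.5, 10).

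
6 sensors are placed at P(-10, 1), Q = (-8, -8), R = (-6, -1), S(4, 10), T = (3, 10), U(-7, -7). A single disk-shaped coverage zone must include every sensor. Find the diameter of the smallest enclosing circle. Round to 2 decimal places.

The farthest pair is Q–S with squared distance 468. The circle on this segment as diameter has centre (-2, 1) and r² = 468/4 = 117.
Check P: distance² to centre = 64 ≤ 117, so it lies inside.
All remaining points lie in this disk, and no smaller disk contains both endpoints, so this is the minimum enclosing circle.
Diameter = 2r = 2√117 ≈ 21.63.

21.63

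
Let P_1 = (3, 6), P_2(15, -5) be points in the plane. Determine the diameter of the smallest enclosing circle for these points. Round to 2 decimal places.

The smallest circle enclosing two points has them as diameter endpoints.
Centre = midpoint = (9, 0.5); r² = |P_1P_2|²/4 = 265/4 = 66.25.
Diameter = 2r = 2√(66.25) ≈ 16.28.

16.28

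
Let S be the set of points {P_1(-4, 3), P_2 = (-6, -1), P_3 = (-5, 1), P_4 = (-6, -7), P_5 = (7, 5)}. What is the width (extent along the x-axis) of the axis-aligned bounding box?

13

max x = 7, min x = -6, so width = 13.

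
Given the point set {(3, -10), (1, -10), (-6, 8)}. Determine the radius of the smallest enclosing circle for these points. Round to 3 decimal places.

Call the three points A, B, C in the order given.
Side lengths²: AB² = 4, AC² = 405, BC² = 373.
Since AC² = 405 ≥ 373 + 4 = 377, the angle opposite AC is not acute, so the smallest enclosing circle has AC as diameter.
Centre = midpoint of AC = (-1.5, -1), r² = 405/4 = 101.25.
r = √(101.25) ≈ 10.062.

10.062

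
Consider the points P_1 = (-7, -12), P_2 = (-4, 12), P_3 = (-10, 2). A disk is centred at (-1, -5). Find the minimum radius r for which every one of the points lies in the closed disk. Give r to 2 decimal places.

The required radius is the distance from (-1, -5) to the farthest point.
Squared distances: 85, 298, 130.
Maximum is 298, attained at P_2.
r = √298 ≈ 17.26.

17.26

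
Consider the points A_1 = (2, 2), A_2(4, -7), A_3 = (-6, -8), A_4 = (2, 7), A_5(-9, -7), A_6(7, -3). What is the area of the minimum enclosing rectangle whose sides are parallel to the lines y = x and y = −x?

200

In coordinates u = x + y, v = x − y the rectangle is axis-aligned; the map (x,y)→(u,v) scales areas by 2.
u-values: 4, -3, -14, 9, -16, 4; range = 9 − (-16) = 25.
v-values: 0, 11, 2, -5, -2, 10; range = 11 − (-5) = 16.
Area = (25 × 16) / 2 = 200.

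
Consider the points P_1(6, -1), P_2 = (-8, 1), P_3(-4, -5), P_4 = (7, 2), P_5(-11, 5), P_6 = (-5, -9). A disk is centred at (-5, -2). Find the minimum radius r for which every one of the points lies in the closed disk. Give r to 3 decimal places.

12.649

The required radius is the distance from (-5, -2) to the farthest point.
Squared distances: 122, 18, 10, 160, 85, 49.
Maximum is 160, attained at P_4.
r = √160 ≈ 12.649.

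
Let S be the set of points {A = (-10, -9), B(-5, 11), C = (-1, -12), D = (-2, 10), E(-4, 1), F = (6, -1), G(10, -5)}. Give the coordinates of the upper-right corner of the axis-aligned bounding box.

(10, 11)

x-range [-10, 10], y-range [-12, 11].
The upper-right corner is (10, 11).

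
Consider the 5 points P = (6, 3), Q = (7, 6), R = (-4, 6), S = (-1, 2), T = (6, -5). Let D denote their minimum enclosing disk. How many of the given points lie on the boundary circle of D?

3

The minimum enclosing circle of a finite set is fixed by two of the points (as a diameter) or three (as a circumcircle).
The minimum enclosing circle is determined by three boundary points: Q, R, T.
Their circumcentre is (1.5, 21/22) with r² = 13481/242.
The farthest remaining point P is at distance² 5913/242 ≤ 13481/242.
The points at distance exactly r from the centre are Q, R, T — 3 points.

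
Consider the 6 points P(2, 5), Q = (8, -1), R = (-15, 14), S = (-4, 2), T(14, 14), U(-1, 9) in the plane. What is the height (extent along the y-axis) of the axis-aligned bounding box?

15

max y = 14, min y = -1, so height = 15.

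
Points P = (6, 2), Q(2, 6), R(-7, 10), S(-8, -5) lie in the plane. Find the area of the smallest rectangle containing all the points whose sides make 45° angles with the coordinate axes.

In coordinates u = x + y, v = x − y the rectangle is axis-aligned; the map (x,y)→(u,v) scales areas by 2.
u-values: 8, 8, 3, -13; range = 8 − (-13) = 21.
v-values: 4, -4, -17, -3; range = 4 − (-17) = 21.
Area = (21 × 21) / 2 = 220.5.

220.5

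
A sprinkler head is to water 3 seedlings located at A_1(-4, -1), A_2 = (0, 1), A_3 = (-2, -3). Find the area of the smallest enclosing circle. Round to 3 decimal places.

Side lengths²: A_1A_2² = 20, A_1A_3² = 8, A_2A_3² = 20.
Since A_2A_3² = 20 < 20 + 8 = 28, the triangle is acute, so the smallest enclosing circle is the circumcircle.
Circumcentre = (-5/3, -2/3), r² = 50/9.
Area = π·r² = π·50/9 ≈ 17.453.

17.453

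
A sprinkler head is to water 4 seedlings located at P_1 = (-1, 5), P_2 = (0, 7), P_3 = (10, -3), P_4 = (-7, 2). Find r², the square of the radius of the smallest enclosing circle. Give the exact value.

The farthest pair is P_3–P_4 with squared distance 314. The circle on this segment as diameter has centre (1.5, -0.5) and r² = 314/4 = 78.5.
Check P_1: distance² to centre = 36.5 ≤ 78.5, so it lies inside.
All remaining points lie in this disk, and no smaller disk contains both endpoints, so this is the minimum enclosing circle.

78.5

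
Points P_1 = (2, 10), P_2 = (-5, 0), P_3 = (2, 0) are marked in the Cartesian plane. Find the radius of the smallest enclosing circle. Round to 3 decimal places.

Side lengths²: P_1P_2² = 149, P_1P_3² = 100, P_2P_3² = 49.
Since P_1P_2² = 149 ≥ 100 + 49 = 149, the angle opposite P_1P_2 is not acute, so the smallest enclosing circle has P_1P_2 as diameter.
Centre = midpoint of P_1P_2 = (-1.5, 5), r² = 149/4 = 37.25.
r = √(37.25) ≈ 6.103.

6.103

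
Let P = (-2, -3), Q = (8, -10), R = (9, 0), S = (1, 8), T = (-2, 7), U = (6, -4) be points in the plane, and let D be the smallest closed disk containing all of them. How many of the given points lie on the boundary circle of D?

2

The minimum enclosing circle of a finite set is fixed by two of the points (as a diameter) or three (as a circumcircle).
The farthest pair is Q–T with squared distance 389. The circle on this segment as diameter has centre (3, -1.5) and r² = 389/4 = 97.25.
Check P: distance² to centre = 27.25 ≤ 97.25, so it lies inside.
All remaining points lie in this disk, and no smaller disk contains both endpoints, so this is the minimum enclosing circle.
The points at distance exactly r from the centre are Q, T — 2 points.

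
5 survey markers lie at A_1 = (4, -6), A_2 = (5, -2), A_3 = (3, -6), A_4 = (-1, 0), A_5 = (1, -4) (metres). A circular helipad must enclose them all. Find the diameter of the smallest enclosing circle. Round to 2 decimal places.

The farthest pair is A_1–A_4 with squared distance 61. The circle on this segment as diameter has centre (1.5, -3) and r² = 61/4 = 15.25.
Check A_2: distance² to centre = 13.25 ≤ 15.25, so it lies inside.
All remaining points lie in this disk, and no smaller disk contains both endpoints, so this is the minimum enclosing circle.
Diameter = 2r = 2√(15.25) ≈ 7.81.

7.81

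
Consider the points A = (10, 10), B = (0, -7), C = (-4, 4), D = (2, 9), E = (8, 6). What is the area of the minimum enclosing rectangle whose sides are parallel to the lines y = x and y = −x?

In coordinates u = x + y, v = x − y the rectangle is axis-aligned; the map (x,y)→(u,v) scales areas by 2.
u-values: 20, -7, 0, 11, 14; range = 20 − (-7) = 27.
v-values: 0, 7, -8, -7, 2; range = 7 − (-8) = 15.
Area = (27 × 15) / 2 = 202.5.

202.5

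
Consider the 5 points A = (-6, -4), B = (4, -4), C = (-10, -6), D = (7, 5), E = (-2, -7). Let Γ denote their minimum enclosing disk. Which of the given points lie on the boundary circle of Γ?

C, D

By Welzl's lemma the MEC is supported by two points (diametrically opposite) or three points (on a circumcircle).
The farthest pair is C–D with squared distance 410. The circle on this segment as diameter has centre (-1.5, -0.5) and r² = 410/4 = 102.5.
Check A: distance² to centre = 32.5 ≤ 102.5, so it lies inside.
All remaining points lie in this disk, and no smaller disk contains both endpoints, so this is the minimum enclosing circle.
The points at distance exactly r from the centre are C, D — 2 points.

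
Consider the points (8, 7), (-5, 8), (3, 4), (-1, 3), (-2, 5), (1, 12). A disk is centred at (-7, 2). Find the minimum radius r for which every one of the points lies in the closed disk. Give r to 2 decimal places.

15.81

The required radius is the distance from (-7, 2) to the farthest point.
Squared distances: 250, 40, 104, 37, 34, 164.
Maximum is 250, attained at (8, 7).
r = √250 ≈ 15.81.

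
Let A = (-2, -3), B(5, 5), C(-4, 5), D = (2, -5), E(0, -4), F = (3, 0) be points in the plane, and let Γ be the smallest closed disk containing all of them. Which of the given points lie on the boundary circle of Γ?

B, C, D

A smallest enclosing disk is always determined by at most three of the input points on its boundary.
The minimum enclosing circle is determined by three boundary points: B, C, D.
Their circumcentre is (0.5, 0.9) with r² = 37.06.
The farthest remaining point E is at distance² 24.26 ≤ 37.06.
The points at distance exactly r from the centre are B, C, D — 3 points.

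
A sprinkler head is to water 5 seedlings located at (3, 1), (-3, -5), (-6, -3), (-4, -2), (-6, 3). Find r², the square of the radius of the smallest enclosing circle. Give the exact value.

6205/242

By Welzl's lemma the MEC is supported by two points (diametrically opposite) or three points (on a circumcircle).
The minimum enclosing circle is determined by three boundary points: (3, 1), (-3, -5), (-6, 3).
Their circumcentre is (-43/22, -1/22) with r² = 6205/242.
The farthest remaining point (-6, -3) is at distance² 6073/242 ≤ 6205/242.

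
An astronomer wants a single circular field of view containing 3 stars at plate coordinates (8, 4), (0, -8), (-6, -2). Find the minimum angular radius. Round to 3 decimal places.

7.767

Call the three points A, B, C in the order given.
Side lengths²: AB² = 208, AC² = 232, BC² = 72.
Since AC² = 232 < 208 + 72 = 280, the triangle is acute, so the smallest enclosing circle is the circumcircle.
Circumcentre = (1.6, -0.4), r² = 60.32.
r = √(60.32) ≈ 7.767.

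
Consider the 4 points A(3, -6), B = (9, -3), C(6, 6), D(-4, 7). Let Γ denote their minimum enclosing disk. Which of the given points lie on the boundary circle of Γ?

The farthest pair is B–D with squared distance 269. The circle on this segment as diameter has centre (2.5, 2) and r² = 269/4 = 67.25.
Check A: distance² to centre = 64.25 ≤ 67.25, so it lies inside.
All remaining points lie in this disk, and no smaller disk contains both endpoints, so this is the minimum enclosing circle.
The points at distance exactly r from the centre are B, D — 2 points.

B, D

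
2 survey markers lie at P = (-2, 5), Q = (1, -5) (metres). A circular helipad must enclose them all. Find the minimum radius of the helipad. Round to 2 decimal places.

5.22

The smallest circle enclosing two points has them as diameter endpoints.
Centre = midpoint = (-0.5, 0); r² = |PQ|²/4 = 109/4 = 27.25.
r = √(27.25) ≈ 5.22.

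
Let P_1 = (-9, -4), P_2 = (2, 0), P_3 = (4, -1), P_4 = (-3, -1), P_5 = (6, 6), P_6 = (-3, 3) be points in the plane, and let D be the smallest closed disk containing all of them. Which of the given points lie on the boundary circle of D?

P_1, P_5

The minimum enclosing circle of a finite set is fixed by two of the points (as a diameter) or three (as a circumcircle).
The farthest pair is P_1–P_5 with squared distance 325. The circle on this segment as diameter has centre (-1.5, 1) and r² = 325/4 = 81.25.
Check P_2: distance² to centre = 13.25 ≤ 81.25, so it lies inside.
All remaining points lie in this disk, and no smaller disk contains both endpoints, so this is the minimum enclosing circle.
The points at distance exactly r from the centre are P_1, P_5 — 2 points.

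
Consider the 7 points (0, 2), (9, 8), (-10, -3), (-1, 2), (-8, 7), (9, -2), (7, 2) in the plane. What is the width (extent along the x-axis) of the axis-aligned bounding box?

max x = 9, min x = -10, so width = 19.

19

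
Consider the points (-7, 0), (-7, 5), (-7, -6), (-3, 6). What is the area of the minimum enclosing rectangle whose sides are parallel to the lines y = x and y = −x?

88

In coordinates u = x + y, v = x − y the rectangle is axis-aligned; the map (x,y)→(u,v) scales areas by 2.
u-values: -7, -2, -13, 3; range = 3 − (-13) = 16.
v-values: -7, -12, -1, -9; range = -1 − (-12) = 11.
Area = (16 × 11) / 2 = 88.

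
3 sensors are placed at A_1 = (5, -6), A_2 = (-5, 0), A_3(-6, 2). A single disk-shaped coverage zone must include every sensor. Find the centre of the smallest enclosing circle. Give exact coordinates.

Side lengths²: A_1A_2² = 136, A_1A_3² = 185, A_2A_3² = 5.
Since A_1A_3² = 185 ≥ 136 + 5 = 141, the angle opposite A_1A_3 is not acute, so the smallest enclosing circle has A_1A_3 as diameter.
Centre = midpoint of A_1A_3 = (-0.5, -2), r² = 185/4 = 46.25.
Centre = (-0.5, -2).

(-0.5, -2)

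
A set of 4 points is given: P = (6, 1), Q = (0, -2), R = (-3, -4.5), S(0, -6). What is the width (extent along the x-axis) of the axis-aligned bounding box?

max x = 6, min x = -3, so width = 9.

9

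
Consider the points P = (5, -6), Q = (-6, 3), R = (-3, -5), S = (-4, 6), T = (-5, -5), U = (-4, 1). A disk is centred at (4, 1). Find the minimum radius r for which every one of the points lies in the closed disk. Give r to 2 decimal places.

The required radius is the distance from (4, 1) to the farthest point.
Squared distances: 50, 104, 85, 89, 117, 64.
Maximum is 117, attained at T.
r = √117 ≈ 10.82.

10.82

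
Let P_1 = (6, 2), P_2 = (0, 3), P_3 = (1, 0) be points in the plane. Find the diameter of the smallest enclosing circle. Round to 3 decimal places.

6.093

Side lengths²: P_1P_2² = 37, P_1P_3² = 29, P_2P_3² = 10.
Since P_1P_2² = 37 < 29 + 10 = 39, the triangle is acute, so the smallest enclosing circle is the circumcircle.
Circumcentre = (101/34, 79/34), r² = 5365/578.
Diameter = 2r = 2√(5365/578) ≈ 6.093.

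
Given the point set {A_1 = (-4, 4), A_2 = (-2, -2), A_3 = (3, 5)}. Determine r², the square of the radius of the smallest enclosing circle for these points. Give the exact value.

4625/242

Side lengths²: A_1A_2² = 40, A_1A_3² = 50, A_2A_3² = 74.
Since A_2A_3² = 74 < 50 + 40 = 90, the triangle is acute, so the smallest enclosing circle is the circumcircle.
Circumcentre = (-3/22, 43/22), r² = 4625/242.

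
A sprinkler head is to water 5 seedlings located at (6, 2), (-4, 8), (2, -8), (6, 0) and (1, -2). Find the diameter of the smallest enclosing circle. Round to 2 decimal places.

17.09

The farthest pair is (-4, 8)–(2, -8) with squared distance 292. The circle on this segment as diameter has centre (-1, 0) and r² = 292/4 = 73.
Check (6, 2): distance² to centre = 53 ≤ 73, so it lies inside.
All remaining points lie in this disk, and no smaller disk contains both endpoints, so this is the minimum enclosing circle.
Diameter = 2r = 2√73 ≈ 17.09.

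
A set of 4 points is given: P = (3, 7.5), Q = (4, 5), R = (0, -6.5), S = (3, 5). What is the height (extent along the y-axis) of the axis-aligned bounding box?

14

max y = 7.5, min y = -6.5, so height = 14.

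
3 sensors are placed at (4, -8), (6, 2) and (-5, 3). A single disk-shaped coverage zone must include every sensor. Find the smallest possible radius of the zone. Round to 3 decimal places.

7.147

Call the three points A, B, C in the order given.
Side lengths²: AB² = 104, AC² = 202, BC² = 122.
Since AC² = 202 < 122 + 104 = 226, the triangle is acute, so the smallest enclosing circle is the circumcircle.
Circumcentre = (5/56, -113/56), r² = 80093/1568.
r = √(80093/1568) ≈ 7.147.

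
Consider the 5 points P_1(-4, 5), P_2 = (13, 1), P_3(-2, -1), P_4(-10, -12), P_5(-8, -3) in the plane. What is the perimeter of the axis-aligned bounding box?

80

Width = max x − min x = 13 − (-10) = 23.
Height = max y − min y = 5 − (-12) = 17.
Perimeter = 2(23 + 17) = 80.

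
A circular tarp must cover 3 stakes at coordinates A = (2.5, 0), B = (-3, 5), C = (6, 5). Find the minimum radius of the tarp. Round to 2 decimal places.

Side lengths²: AB² = 55.25, AC² = 37.25, BC² = 81.
Since BC² = 81 < 55.25 + 37.25 = 92.5, the triangle is acute, so the smallest enclosing circle is the circumcircle.
Circumcentre = (1.5, 4.425), r² = 20.580625.
r = √(20.580625) ≈ 4.54.

4.54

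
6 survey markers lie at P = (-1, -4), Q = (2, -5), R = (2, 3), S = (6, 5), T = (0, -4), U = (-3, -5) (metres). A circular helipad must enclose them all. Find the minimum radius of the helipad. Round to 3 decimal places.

6.727

The farthest pair is S–U with squared distance 181. The circle on this segment as diameter has centre (1.5, 0) and r² = 181/4 = 45.25.
Check P: distance² to centre = 22.25 ≤ 45.25, so it lies inside.
All remaining points lie in this disk, and no smaller disk contains both endpoints, so this is the minimum enclosing circle.
r = √(45.25) ≈ 6.727.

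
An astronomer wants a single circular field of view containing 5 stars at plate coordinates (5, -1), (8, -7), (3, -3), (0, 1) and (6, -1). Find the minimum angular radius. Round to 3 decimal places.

A smallest enclosing disk is always determined by at most three of the input points on its boundary.
The farthest pair is (8, -7)–(0, 1) with squared distance 128. The circle on this segment as diameter has centre (4, -3) and r² = 128/4 = 32.
Check (5, -1): distance² to centre = 5 ≤ 32, so it lies inside.
All remaining points lie in this disk, and no smaller disk contains both endpoints, so this is the minimum enclosing circle.
r = √32 ≈ 5.657.

5.657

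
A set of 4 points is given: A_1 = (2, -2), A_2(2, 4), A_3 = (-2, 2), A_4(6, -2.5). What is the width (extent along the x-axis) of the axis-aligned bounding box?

8

max x = 6, min x = -2, so width = 8.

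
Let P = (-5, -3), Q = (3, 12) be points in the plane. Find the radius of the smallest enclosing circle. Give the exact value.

The smallest circle enclosing two points has them as diameter endpoints.
Centre = midpoint = (-1, 4.5); r² = |PQ|²/4 = 289/4 = 72.25.
r = √(72.25) = 8.5.

8.5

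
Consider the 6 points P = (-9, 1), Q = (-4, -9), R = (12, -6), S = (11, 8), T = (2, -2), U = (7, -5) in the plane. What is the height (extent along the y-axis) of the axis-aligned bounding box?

17

max y = 8, min y = -9, so height = 17.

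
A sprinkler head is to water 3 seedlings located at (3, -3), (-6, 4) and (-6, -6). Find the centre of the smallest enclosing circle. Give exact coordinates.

Call the three points A, B, C in the order given.
Side lengths²: AB² = 130, AC² = 90, BC² = 100.
Since AB² = 130 < 100 + 90 = 190, the triangle is acute, so the smallest enclosing circle is the circumcircle.
Circumcentre = (-8/3, -1), r² = 325/9.
Centre = (-8/3, -1).

(-8/3, -1)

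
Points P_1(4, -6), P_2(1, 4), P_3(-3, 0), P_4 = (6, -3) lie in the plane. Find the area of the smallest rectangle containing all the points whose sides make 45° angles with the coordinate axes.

52

In coordinates u = x + y, v = x − y the rectangle is axis-aligned; the map (x,y)→(u,v) scales areas by 2.
u-values: -2, 5, -3, 3; range = 5 − (-3) = 8.
v-values: 10, -3, -3, 9; range = 10 − (-3) = 13.
Area = (8 × 13) / 2 = 52.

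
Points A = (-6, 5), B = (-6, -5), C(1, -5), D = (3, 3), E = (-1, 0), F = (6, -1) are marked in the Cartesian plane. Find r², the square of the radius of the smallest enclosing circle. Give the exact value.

50

The minimum enclosing circle of a finite set is fixed by two of the points (as a diameter) or three (as a circumcircle).
The minimum enclosing circle is determined by three boundary points: A, B, F.
Their circumcentre is (-1, 0) with r² = 50.
The farthest remaining point C is at distance² 29 ≤ 50.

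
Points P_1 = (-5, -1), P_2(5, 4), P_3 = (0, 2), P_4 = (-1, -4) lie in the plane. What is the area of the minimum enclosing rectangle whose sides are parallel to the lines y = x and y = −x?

52.5

In coordinates u = x + y, v = x − y the rectangle is axis-aligned; the map (x,y)→(u,v) scales areas by 2.
u-values: -6, 9, 2, -5; range = 9 − (-6) = 15.
v-values: -4, 1, -2, 3; range = 3 − (-4) = 7.
Area = (15 × 7) / 2 = 52.5.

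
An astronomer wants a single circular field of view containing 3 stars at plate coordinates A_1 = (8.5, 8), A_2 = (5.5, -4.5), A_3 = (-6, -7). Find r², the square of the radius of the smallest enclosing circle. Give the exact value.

Side lengths²: A_1A_2² = 165.25, A_1A_3² = 435.25, A_2A_3² = 138.5.
Since A_1A_3² = 435.25 ≥ 165.25 + 138.5 = 303.75, the angle opposite A_1A_3 is not acute, so the smallest enclosing circle has A_1A_3 as diameter.
Centre = midpoint of A_1A_3 = (1.25, 0.5), r² = 435.25/4 = 108.8125.

108.8125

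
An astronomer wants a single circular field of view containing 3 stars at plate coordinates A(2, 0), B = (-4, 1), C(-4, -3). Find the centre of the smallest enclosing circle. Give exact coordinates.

Side lengths²: AB² = 37, AC² = 45, BC² = 16.
Since AC² = 45 < 37 + 16 = 53, the triangle is acute, so the smallest enclosing circle is the circumcircle.
Circumcentre = (-1.25, -1), r² = 11.5625.
Centre = (-1.25, -1).

(-1.25, -1)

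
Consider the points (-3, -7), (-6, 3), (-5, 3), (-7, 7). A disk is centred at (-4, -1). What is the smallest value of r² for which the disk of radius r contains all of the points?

73

The required radius is the distance from (-4, -1) to the farthest point.
Squared distances: 37, 20, 17, 73.
Maximum is 73, attained at (-7, 7).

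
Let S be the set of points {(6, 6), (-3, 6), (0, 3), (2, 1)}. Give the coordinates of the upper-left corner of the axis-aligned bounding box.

x-range [-3, 6], y-range [1, 6].
The upper-left corner is (-3, 6).

(-3, 6)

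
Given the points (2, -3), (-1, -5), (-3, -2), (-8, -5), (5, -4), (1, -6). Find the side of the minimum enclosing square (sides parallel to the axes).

13

The bounding box has width 13 and height 4.
An axis-aligned square enclosing the set must have side ≥ max(width, height).
So the minimum side is max(13, 4) = 13.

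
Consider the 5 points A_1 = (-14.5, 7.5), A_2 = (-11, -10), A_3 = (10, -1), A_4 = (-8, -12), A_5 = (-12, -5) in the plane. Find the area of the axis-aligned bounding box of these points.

x ranges over [-14.5, 10], width 24.5.
y ranges over [-12, 7.5], height 19.5.
Area = 24.5 × 19.5 = 477.75.

477.75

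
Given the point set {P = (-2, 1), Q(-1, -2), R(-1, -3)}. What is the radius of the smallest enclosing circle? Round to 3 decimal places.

Side lengths²: PQ² = 10, PR² = 17, QR² = 1.
Since PR² = 17 ≥ 10 + 1 = 11, the angle opposite PR is not acute, so the smallest enclosing circle has PR as diameter.
Centre = midpoint of PR = (-1.5, -1), r² = 17/4 = 4.25.
r = √(4.25) ≈ 2.062.

2.062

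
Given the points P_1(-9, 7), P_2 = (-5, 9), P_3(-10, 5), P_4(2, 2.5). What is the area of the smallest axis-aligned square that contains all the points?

144

The bounding box has width 12 and height 6.5.
An axis-aligned square enclosing the set must have side ≥ max(width, height).
So the minimum side is max(12, 6.5) = 12.
Area = 12² = 144.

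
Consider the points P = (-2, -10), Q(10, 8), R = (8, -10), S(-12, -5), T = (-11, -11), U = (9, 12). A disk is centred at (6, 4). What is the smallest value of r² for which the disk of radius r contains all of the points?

The required radius is the distance from (6, 4) to the farthest point.
Squared distances: 260, 32, 200, 405, 514, 73.
Maximum is 514, attained at T.

514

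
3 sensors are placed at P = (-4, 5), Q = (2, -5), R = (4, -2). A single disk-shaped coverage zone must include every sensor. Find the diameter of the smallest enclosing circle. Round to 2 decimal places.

11.66

Side lengths²: PQ² = 136, PR² = 113, QR² = 13.
Since PQ² = 136 ≥ 113 + 13 = 126, the angle opposite PQ is not acute, so the smallest enclosing circle has PQ as diameter.
Centre = midpoint of PQ = (-1, 0), r² = 136/4 = 34.
Diameter = 2r = 2√34 ≈ 11.66.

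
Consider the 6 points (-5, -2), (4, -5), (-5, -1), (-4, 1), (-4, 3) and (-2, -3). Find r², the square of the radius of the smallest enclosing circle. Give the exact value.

32

The minimum enclosing circle of a finite set is fixed by two of the points (as a diameter) or three (as a circumcircle).
The farthest pair is (4, -5)–(-4, 3) with squared distance 128. The circle on this segment as diameter has centre (0, -1) and r² = 128/4 = 32.
Check (-5, -2): distance² to centre = 26 ≤ 32, so it lies inside.
All remaining points lie in this disk, and no smaller disk contains both endpoints, so this is the minimum enclosing circle.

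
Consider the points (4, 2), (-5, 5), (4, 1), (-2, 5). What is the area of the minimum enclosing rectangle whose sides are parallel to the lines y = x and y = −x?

In coordinates u = x + y, v = x − y the rectangle is axis-aligned; the map (x,y)→(u,v) scales areas by 2.
u-values: 6, 0, 5, 3; range = 6 − 0 = 6.
v-values: 2, -10, 3, -7; range = 3 − (-10) = 13.
Area = (6 × 13) / 2 = 39.

39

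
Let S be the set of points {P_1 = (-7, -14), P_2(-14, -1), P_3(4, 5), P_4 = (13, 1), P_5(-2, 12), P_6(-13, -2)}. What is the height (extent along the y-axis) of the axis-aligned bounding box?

max y = 12, min y = -14, so height = 26.

26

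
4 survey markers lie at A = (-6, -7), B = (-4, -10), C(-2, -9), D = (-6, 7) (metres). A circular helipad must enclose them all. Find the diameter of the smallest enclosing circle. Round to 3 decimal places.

17.117

By Welzl's lemma the MEC is supported by two points (diametrically opposite) or three points (on a circumcircle).
The farthest pair is B–D with squared distance 293. The circle on this segment as diameter has centre (-5, -1.5) and r² = 293/4 = 73.25.
Check A: distance² to centre = 31.25 ≤ 73.25, so it lies inside.
All remaining points lie in this disk, and no smaller disk contains both endpoints, so this is the minimum enclosing circle.
Diameter = 2r = 2√(73.25) ≈ 17.117.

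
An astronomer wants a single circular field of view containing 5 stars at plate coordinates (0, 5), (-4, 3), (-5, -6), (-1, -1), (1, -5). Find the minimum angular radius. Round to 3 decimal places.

6.042

By Welzl's lemma the MEC is supported by two points (diametrically opposite) or three points (on a circumcircle).
The farthest pair is (0, 5)–(-5, -6) with squared distance 146. The circle on this segment as diameter has centre (-2.5, -0.5) and r² = 146/4 = 36.5.
Check (-4, 3): distance² to centre = 14.5 ≤ 36.5, so it lies inside.
All remaining points lie in this disk, and no smaller disk contains both endpoints, so this is the minimum enclosing circle.
r = √(36.5) ≈ 6.042.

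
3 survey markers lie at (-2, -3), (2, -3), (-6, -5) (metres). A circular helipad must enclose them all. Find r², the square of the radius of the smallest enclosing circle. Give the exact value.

17

Call the three points A, B, C in the order given.
Side lengths²: AB² = 16, AC² = 20, BC² = 68.
Since BC² = 68 ≥ 20 + 16 = 36, the angle opposite BC is not acute, so the smallest enclosing circle has BC as diameter.
Centre = midpoint of BC = (-2, -4), r² = 68/4 = 17.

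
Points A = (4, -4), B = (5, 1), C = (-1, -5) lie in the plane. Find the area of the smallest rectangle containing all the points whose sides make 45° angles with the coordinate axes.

In coordinates u = x + y, v = x − y the rectangle is axis-aligned; the map (x,y)→(u,v) scales areas by 2.
u-values: 0, 6, -6; range = 6 − (-6) = 12.
v-values: 8, 4, 4; range = 8 − 4 = 4.
Area = (12 × 4) / 2 = 24.

24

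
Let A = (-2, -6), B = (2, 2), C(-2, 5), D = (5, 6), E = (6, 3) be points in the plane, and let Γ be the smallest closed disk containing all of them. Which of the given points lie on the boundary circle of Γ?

A, D

A smallest enclosing disk is always determined by at most three of the input points on its boundary.
The farthest pair is A–D with squared distance 193. The circle on this segment as diameter has centre (1.5, 0) and r² = 193/4 = 48.25.
Check B: distance² to centre = 4.25 ≤ 48.25, so it lies inside.
All remaining points lie in this disk, and no smaller disk contains both endpoints, so this is the minimum enclosing circle.
The points at distance exactly r from the centre are A, D — 2 points.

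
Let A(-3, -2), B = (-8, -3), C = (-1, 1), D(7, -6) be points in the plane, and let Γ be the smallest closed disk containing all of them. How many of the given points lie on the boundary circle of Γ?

2

The minimum enclosing circle of a finite set is fixed by two of the points (as a diameter) or three (as a circumcircle).
The farthest pair is B–D with squared distance 234. The circle on this segment as diameter has centre (-0.5, -4.5) and r² = 234/4 = 58.5.
Check A: distance² to centre = 12.5 ≤ 58.5, so it lies inside.
All remaining points lie in this disk, and no smaller disk contains both endpoints, so this is the minimum enclosing circle.
The points at distance exactly r from the centre are B, D — 2 points.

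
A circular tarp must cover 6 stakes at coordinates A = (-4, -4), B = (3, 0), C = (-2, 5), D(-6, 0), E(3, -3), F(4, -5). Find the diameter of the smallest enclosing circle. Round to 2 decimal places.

11.93

The minimum enclosing circle is determined by three boundary points: C, D, F.
Their circumcentre is (-1/14, -9/14) with r² = 3485/98.
The farthest remaining point A is at distance² 2617/98 ≤ 3485/98.
Diameter = 2r = 2√(3485/98) ≈ 11.93.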